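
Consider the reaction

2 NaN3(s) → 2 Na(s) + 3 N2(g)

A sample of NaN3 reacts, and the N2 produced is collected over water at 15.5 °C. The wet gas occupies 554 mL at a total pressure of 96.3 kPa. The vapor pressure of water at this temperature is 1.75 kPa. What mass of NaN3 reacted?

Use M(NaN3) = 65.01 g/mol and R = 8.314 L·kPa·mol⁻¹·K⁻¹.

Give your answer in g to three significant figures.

0.946 g

P(N2) = 96.3 − 1.75 = 94.55 kPa
n(N2) = PV/RT = (94.55 × 0.5540) / (8.314 × 288.65) = 0.02183 mol
n(NaN3) = (2/3) × 0.02183 = 0.01455 mol
m(NaN3) = 0.01455 × 65.01 = 0.9459 g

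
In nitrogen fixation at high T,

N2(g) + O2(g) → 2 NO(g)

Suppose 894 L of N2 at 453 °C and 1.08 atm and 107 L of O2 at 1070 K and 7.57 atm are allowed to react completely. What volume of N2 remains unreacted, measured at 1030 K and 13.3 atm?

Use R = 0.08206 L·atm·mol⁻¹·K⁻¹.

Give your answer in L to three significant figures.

n(N2) = PV/RT = (1.08 × 894) / (0.08206 × 726.15) = 16.20 mol
n(O2) = PV/RT = (7.57 × 107) / (0.08206 × 1070) = 9.225 mol
For 16.20 mol N2, stoichiometry requires (1/1) × 16.20 = 16.20 mol O2; 9.225 mol is available, so O2 is limiting.
n(N2) consumed = (1/1) × 9.225 = 9.225 mol; remaining = 16.20 − 9.225 = 6.975 mol
V(N2) = nRT/P = 6.975 × 0.08206 × 1030 / 13.3 = 44.33 L

44.3 L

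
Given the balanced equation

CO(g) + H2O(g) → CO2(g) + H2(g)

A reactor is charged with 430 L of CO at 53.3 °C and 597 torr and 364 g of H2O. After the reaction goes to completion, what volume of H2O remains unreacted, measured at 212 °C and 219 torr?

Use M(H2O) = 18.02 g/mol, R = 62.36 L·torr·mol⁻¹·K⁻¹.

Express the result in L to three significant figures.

n(CO) = PV/RT = (597 × 430) / (62.36 × 326.45) = 12.61 mol
n(H2O) = 364 / 18.02 = 20.20 mol
For 12.61 mol CO, stoichiometry requires (1/1) × 12.61 = 12.61 mol H2O; 20.20 mol is available, so CO is limiting.
n(H2O) consumed = (1/1) × 12.61 = 12.61 mol; remaining = 20.20 − 12.61 = 7.590 mol
V(H2O) = nRT/P = 7.590 × 62.36 × 485.15 / 219 = 1049 L

1050 L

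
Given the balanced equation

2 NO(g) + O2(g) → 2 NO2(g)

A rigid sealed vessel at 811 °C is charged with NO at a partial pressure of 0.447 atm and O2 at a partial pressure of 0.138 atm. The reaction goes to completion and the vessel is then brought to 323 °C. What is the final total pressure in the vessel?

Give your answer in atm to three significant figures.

0.246 atm

At constant V, partial pressures at 811 °C are proportional to moles, so apply stoichiometry directly to pressures.
P(O2) required for 0.447 atm of NO = (1/2) × 0.447 = 0.2235 atm; available 0.138 atm, so O2 is limiting.
P(NO) remaining = 0.447 − (2/1) × 0.138 = 0.1710 atm
P(gaseous products) = (2)/1 × 0.138 = 0.2760 atm
P_total at 811 °C = 0.1710 + 0.2760 = 0.4470 atm
Scaling to 323 °C: P = 0.4470 × 596.15/1084.15 = 0.2458 atm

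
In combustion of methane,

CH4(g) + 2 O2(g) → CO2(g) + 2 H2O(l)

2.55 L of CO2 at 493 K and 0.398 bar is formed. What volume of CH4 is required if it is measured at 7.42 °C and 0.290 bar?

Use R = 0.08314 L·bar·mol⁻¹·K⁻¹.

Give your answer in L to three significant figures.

1.99 L

n(CO2) = PV/RT = (0.398 × 2.55) / (0.08314 × 493) = 0.02476 mol
n(CH4) = (1/1) × 0.02476 = 0.02476 mol
V = nRT/P = 0.02476 × 0.08314 × 280.57 / 0.290 = 1.992 L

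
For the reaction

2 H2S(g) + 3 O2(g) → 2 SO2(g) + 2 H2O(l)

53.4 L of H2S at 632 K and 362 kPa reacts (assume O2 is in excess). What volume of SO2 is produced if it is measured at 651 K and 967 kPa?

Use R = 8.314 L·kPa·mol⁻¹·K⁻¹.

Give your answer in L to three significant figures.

n(H2S) = PV/RT = (362 × 53.4) / (8.314 × 632) = 3.679 mol
n(SO2) = (2/2) × 3.679 = 3.679 mol
V = nRT/P = 3.679 × 8.314 × 651 / 967 = 20.59 L

20.6 L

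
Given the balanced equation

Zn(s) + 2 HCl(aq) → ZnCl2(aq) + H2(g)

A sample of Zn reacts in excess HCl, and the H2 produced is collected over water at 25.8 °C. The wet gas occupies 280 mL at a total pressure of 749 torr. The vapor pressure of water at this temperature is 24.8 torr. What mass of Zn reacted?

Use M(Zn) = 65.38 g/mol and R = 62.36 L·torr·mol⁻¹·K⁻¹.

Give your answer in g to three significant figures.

P(H2) = 749 − 24.8 = 724.2 torr
n(H2) = PV/RT = (724.2 × 0.2800) / (62.36 × 298.95) = 0.01088 mol
n(Zn) = (1/1) × 0.01088 = 0.01088 mol
m(Zn) = 0.01088 × 65.38 = 0.7113 g

0.711 g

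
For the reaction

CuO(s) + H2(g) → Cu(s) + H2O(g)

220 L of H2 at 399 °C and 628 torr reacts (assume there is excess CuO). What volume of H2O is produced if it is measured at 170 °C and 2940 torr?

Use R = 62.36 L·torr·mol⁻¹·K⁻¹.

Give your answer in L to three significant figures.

31.0 L

n(H2) = PV/RT = (628 × 220) / (62.36 × 672.15) = 3.296 mol
n(H2O) = (1/1) × 3.296 = 3.296 mol
V = nRT/P = 3.296 × 62.36 × 443.15 / 2940 = 30.98 L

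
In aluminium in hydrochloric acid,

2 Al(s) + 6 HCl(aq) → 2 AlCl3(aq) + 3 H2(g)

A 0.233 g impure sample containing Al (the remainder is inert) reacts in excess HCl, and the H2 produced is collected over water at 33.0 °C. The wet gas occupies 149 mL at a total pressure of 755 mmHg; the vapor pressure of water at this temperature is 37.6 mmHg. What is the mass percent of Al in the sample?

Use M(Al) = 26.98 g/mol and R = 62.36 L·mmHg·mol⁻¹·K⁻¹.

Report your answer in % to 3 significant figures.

P(H2) = 755 − 37.6 = 717.4 mmHg
n(H2) = PV/RT = (717.4 × 0.1490) / (62.36 × 306.15) = 0.005599 mol
n(Al) = (2/3) × 0.005599 = 0.003733 mol
m(Al) = 0.003733 × 26.98 = 0.1007 g
%Al = 0.1007 / 0.233 × 100 = 43.22%

43.2 %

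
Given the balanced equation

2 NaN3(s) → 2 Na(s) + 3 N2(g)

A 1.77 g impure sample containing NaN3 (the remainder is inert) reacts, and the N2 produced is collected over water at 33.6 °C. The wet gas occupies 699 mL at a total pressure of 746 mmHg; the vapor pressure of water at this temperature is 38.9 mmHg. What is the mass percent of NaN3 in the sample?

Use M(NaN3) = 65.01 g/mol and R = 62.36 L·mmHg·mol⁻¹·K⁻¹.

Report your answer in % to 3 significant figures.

63.3 %

P(N2) = 746 − 38.9 = 707.1 mmHg
n(N2) = PV/RT = (707.1 × 0.6990) / (62.36 × 306.75) = 0.02584 mol
n(NaN3) = (2/3) × 0.02584 = 0.01723 mol
m(NaN3) = 0.01723 × 65.01 = 1.120 g
%NaN3 = 1.120 / 1.77 × 100 = 63.28%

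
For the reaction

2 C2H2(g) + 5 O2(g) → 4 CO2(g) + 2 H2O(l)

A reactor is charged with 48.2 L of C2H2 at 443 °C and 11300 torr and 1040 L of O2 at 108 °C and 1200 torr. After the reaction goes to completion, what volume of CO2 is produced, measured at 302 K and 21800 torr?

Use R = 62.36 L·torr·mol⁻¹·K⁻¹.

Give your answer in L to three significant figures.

21.1 L

n(C2H2) = PV/RT = (11300 × 48.2) / (62.36 × 716.15) = 12.20 mol
n(O2) = PV/RT = (1200 × 1040) / (62.36 × 381.15) = 52.51 mol
For 12.20 mol C2H2, stoichiometry requires (5/2) × 12.20 = 30.50 mol O2; 52.51 mol is available, so C2H2 is limiting.
n(CO2) = (4/2) × 12.20 = 24.40 mol
V(CO2) = nRT/P = 24.40 × 62.36 × 302 / 21800 = 21.08 L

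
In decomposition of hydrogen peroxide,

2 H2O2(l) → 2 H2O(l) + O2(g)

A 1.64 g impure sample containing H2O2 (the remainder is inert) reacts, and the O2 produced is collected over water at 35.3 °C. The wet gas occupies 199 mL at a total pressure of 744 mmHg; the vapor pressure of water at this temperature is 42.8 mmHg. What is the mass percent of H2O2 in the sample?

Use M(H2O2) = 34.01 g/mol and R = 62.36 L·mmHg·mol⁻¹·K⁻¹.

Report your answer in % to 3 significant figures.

30.1 %

P(O2) = 744 − 42.8 = 701.2 mmHg
n(O2) = PV/RT = (701.2 × 0.1990) / (62.36 × 308.45) = 0.007254 mol
n(H2O2) = (2/1) × 0.007254 = 0.01451 mol
m(H2O2) = 0.01451 × 34.01 = 0.4935 g
%H2O2 = 0.4935 / 1.64 × 100 = 30.09%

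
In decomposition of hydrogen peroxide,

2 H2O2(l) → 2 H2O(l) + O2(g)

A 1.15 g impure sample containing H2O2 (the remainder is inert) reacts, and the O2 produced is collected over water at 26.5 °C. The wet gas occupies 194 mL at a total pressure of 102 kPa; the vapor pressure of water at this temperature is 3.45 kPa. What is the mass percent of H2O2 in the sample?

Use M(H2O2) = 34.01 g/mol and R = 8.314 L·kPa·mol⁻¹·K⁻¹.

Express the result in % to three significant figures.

45.4 %

P(O2) = 102 − 3.45 = 98.55 kPa
n(O2) = PV/RT = (98.55 × 0.1940) / (8.314 × 299.65) = 0.007674 mol
n(H2O2) = (2/1) × 0.007674 = 0.01535 mol
m(H2O2) = 0.01535 × 34.01 = 0.5221 g
%H2O2 = 0.5221 / 1.15 × 100 = 45.40%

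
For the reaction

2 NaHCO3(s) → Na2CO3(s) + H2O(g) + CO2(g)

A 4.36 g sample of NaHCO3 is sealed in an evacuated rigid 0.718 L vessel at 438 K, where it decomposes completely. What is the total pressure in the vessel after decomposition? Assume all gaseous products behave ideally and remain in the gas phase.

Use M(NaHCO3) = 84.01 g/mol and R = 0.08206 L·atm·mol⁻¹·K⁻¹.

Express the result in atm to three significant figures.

2.60 atm

n(NaHCO3) = 4.36 / 84.01 = 0.05190 mol
n(gas produced) = (2/2) × 0.05190 = 0.05190 mol
P = nRT/V = 0.05190 × 0.08206 × 438 / 0.718 = 2.598 atm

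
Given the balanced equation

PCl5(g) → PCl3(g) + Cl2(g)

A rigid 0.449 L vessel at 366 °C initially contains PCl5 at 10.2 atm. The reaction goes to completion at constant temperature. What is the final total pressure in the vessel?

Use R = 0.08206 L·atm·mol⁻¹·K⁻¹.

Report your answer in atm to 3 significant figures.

Rigid vessel, constant T ⇒ P scales with total gas moles (1 → 2).
P_final = (2/1) × 10.2 = 20.40 atm

20.4 atm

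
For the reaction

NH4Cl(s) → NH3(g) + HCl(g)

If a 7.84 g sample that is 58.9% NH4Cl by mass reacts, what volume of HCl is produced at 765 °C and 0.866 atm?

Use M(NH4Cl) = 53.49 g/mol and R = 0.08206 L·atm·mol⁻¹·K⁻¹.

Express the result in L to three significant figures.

mass of NH4Cl = 7.84 × 58.9/100 = 4.618 g
n(NH4Cl) = 4.618 / 53.49 = 0.08633 mol
n(HCl) = (1/1) × 0.08633 = 0.08633 mol
V = nRT/P = 0.08633 × 0.08206 × 1038.15 / 0.866 = 8.492 L

8.49 L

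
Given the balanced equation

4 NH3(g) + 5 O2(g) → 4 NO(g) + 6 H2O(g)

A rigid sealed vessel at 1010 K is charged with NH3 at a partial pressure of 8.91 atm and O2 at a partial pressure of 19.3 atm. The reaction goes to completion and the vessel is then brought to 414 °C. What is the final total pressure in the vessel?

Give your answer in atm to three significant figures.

20.7 atm

Because the vessel is rigid and T is held at 1010 K, work the stoichiometry in partial pressures (P_i = n_iRT/V).
P(O2) required for 8.91 atm of NH3 = (5/4) × 8.91 = 11.14 atm; available 19.3 atm, so NH3 is limiting.
P(O2) remaining = 19.3 − (5/4) × 8.91 = 8.163 atm
P(gaseous products) = (4+6)/4 × 8.91 = 22.27 atm
P_total at 1010 K = 8.163 + 22.27 = 30.43 atm
Scaling to 414 °C: P = 30.43 × 687.15/1010 = 20.70 atm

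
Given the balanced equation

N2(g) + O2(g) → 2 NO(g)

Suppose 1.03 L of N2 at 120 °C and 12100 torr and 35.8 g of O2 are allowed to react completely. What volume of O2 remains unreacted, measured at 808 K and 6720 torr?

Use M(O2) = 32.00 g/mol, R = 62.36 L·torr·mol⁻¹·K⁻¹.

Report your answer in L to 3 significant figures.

n(N2) = PV/RT = (12100 × 1.03) / (62.36 × 393.15) = 0.5083 mol
n(O2) = 35.8 / 32.00 = 1.119 mol
For 0.5083 mol N2, stoichiometry requires (1/1) × 0.5083 = 0.5083 mol O2; 1.119 mol is available, so N2 is limiting.
n(O2) consumed = (1/1) × 0.5083 = 0.5083 mol; remaining = 1.119 − 0.5083 = 0.6107 mol
V(O2) = nRT/P = 0.6107 × 62.36 × 808 / 6720 = 4.579 L

4.58 L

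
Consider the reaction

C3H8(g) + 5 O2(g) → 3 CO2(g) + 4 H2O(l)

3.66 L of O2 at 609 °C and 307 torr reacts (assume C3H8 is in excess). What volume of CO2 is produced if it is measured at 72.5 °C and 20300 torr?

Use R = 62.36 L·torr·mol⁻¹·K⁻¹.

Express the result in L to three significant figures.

n(O2) = PV/RT = (307 × 3.66) / (62.36 × 882.15) = 0.02043 mol
n(CO2) = (3/5) × 0.02043 = 0.01226 mol
V = nRT/P = 0.01226 × 62.36 × 345.65 / 20300 = 0.01302 L

0.0130 L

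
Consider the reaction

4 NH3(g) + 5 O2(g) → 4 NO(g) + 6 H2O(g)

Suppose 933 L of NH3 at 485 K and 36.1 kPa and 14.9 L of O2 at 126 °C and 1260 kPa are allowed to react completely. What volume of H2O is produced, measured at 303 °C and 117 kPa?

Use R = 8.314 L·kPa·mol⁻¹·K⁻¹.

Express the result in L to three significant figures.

n(NH3) = PV/RT = (36.1 × 933) / (8.314 × 485) = 8.353 mol
n(O2) = PV/RT = (1260 × 14.9) / (8.314 × 399.15) = 5.657 mol
For 8.353 mol NH3, stoichiometry requires (5/4) × 8.353 = 10.44 mol O2; 5.657 mol is available, so O2 is limiting.
n(H2O) = (6/5) × 5.657 = 6.788 mol
V(H2O) = nRT/P = 6.788 × 8.314 × 576.15 / 117 = 277.9 L

278 L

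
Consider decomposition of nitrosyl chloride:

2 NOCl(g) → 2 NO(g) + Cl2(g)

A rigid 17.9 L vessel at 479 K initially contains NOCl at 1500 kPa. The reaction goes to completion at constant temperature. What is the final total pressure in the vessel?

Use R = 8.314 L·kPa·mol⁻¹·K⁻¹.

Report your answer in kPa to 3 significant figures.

2250 kPa

Since T and V are fixed, P_final/P_initial = n_final/n_initial = 3/2.
P_final = (3/2) × 1500 = 2250 kPa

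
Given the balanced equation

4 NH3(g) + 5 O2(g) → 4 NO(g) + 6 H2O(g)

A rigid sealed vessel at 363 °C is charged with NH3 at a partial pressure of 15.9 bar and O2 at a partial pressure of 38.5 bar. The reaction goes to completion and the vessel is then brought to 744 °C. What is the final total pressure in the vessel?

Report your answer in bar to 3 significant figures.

At constant V, partial pressures at 363 °C are proportional to moles, so apply stoichiometry directly to pressures.
P(O2) required for 15.9 bar of NH3 = (5/4) × 15.9 = 19.88 bar; available 38.5 bar, so NH3 is limiting.
P(O2) remaining = 38.5 − (5/4) × 15.9 = 18.62 bar
P(gaseous products) = (4+6)/4 × 15.9 = 39.75 bar
P_total at 363 °C = 18.62 + 39.75 = 58.37 bar
Scaling to 744 °C: P = 58.37 × 1017.15/636.15 = 93.33 bar

93.3 bar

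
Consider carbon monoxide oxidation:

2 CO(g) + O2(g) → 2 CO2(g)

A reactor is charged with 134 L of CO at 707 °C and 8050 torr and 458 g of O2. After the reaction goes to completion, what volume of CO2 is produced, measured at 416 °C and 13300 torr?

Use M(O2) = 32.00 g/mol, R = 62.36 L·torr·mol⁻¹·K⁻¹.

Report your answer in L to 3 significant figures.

57.0 L

n(CO) = PV/RT = (8050 × 134) / (62.36 × 980.15) = 17.65 mol
n(O2) = 458 / 32.00 = 14.31 mol
For 17.65 mol CO, stoichiometry requires (1/2) × 17.65 = 8.825 mol O2; 14.31 mol is available, so CO is limiting.
n(CO2) = (2/2) × 17.65 = 17.65 mol
V(CO2) = nRT/P = 17.65 × 62.36 × 689.15 / 13300 = 57.03 L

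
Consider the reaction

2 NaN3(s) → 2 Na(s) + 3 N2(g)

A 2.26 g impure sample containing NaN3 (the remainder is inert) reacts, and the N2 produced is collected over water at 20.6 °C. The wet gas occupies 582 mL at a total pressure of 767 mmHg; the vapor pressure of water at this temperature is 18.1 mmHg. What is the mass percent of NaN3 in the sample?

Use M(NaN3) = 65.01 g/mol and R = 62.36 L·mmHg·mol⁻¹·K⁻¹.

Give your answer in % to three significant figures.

45.6 %

P(N2) = 767 − 18.1 = 748.9 mmHg
n(N2) = PV/RT = (748.9 × 0.5820) / (62.36 × 293.75) = 0.02379 mol
n(NaN3) = (2/3) × 0.02379 = 0.01586 mol
m(NaN3) = 0.01586 × 65.01 = 1.031 g
%NaN3 = 1.031 / 2.26 × 100 = 45.62%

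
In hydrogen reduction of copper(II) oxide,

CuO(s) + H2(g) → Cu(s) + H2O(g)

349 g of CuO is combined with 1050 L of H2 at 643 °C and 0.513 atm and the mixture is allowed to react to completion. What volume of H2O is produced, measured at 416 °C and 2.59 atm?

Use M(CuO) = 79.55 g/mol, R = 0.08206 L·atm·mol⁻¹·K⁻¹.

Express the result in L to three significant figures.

n(CuO) = 349 / 79.55 = 4.387 mol
n(H2) = PV/RT = (0.513 × 1050) / (0.08206 × 916.15) = 7.165 mol
For 4.387 mol CuO, stoichiometry requires (1/1) × 4.387 = 4.387 mol H2; 7.165 mol is available, so CuO is limiting.
n(H2O) = (1/1) × 4.387 = 4.387 mol
V(H2O) = nRT/P = 4.387 × 0.08206 × 689.15 / 2.59 = 95.79 L

95.8 L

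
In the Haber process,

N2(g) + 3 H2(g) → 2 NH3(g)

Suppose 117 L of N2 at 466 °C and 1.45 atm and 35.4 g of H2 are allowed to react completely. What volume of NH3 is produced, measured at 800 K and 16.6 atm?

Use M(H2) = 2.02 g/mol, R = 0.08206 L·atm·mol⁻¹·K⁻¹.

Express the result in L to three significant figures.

22.1 L

n(N2) = PV/RT = (1.45 × 117) / (0.08206 × 739.15) = 2.797 mol
n(H2) = 35.4 / 2.02 = 17.52 mol
For 2.797 mol N2, stoichiometry requires (3/1) × 2.797 = 8.391 mol H2; 17.52 mol is available, so N2 is limiting.
n(NH3) = (2/1) × 2.797 = 5.594 mol
V(NH3) = nRT/P = 5.594 × 0.08206 × 800 / 16.6 = 22.12 L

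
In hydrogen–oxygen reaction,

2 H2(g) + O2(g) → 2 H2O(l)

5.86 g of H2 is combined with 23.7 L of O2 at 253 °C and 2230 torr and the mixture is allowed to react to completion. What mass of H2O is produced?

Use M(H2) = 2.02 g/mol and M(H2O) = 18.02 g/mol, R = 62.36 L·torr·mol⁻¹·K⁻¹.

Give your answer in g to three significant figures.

52.3 g

n(H2) = 5.86 / 2.02 = 2.901 mol
n(O2) = PV/RT = (2230 × 23.7) / (62.36 × 526.15) = 1.611 mol
For 2.901 mol H2, stoichiometry requires (1/2) × 2.901 = 1.450 mol O2; 1.611 mol is available, so H2 is limiting.
n(H2O) = (2/2) × 2.901 = 2.901 mol
m(H2O) = 2.901 × 18.02 = 52.28 g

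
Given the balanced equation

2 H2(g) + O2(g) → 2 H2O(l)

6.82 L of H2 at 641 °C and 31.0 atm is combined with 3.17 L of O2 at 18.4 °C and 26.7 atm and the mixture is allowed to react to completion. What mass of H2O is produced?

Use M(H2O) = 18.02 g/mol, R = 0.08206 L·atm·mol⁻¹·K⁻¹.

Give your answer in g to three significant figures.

n(H2) = PV/RT = (31.0 × 6.82) / (0.08206 × 914.15) = 2.818 mol
n(O2) = PV/RT = (26.7 × 3.17) / (0.08206 × 291.55) = 3.538 mol
For 2.818 mol H2, stoichiometry requires (1/2) × 2.818 = 1.409 mol O2; 3.538 mol is available, so H2 is limiting.
n(H2O) = (2/2) × 2.818 = 2.818 mol
m(H2O) = 2.818 × 18.02 = 50.78 g

50.8 g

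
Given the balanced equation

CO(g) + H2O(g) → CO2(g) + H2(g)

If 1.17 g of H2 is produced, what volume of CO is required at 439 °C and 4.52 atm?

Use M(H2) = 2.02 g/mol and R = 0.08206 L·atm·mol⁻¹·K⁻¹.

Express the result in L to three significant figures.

n(H2) = 1.170 / 2.02 = 0.5792 mol
n(CO) = (1/1) × 0.5792 = 0.5792 mol
V = nRT/P = 0.5792 × 0.08206 × 712.15 / 4.52 = 7.488 L

7.49 L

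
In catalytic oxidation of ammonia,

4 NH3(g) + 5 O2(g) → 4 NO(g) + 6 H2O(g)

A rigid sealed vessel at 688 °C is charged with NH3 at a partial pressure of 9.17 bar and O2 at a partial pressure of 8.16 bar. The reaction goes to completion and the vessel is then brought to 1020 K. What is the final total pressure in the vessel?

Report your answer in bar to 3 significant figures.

20.1 bar

With V and T fixed, P_i ∝ n_i, so the mole ratios apply directly to partial pressures at 688 °C.
P(O2) required for 9.17 bar of NH3 = (5/4) × 9.17 = 11.46 bar; available 8.16 bar, so O2 is limiting.
P(NH3) remaining = 9.17 − (4/5) × 8.16 = 2.642 bar
P(gaseous products) = (4+6)/5 × 8.16 = 16.32 bar
P_total at 688 °C = 2.642 + 16.32 = 18.96 bar
Scaling to 1020 K: P = 18.96 × 1020/961.15 = 20.12 bar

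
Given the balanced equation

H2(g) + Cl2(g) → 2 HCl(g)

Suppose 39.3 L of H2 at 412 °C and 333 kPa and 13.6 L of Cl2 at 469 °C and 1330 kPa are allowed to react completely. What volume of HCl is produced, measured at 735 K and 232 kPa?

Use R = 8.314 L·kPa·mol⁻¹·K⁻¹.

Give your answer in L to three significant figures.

121 L

n(H2) = PV/RT = (333 × 39.3) / (8.314 × 685.15) = 2.297 mol
n(Cl2) = PV/RT = (1330 × 13.6) / (8.314 × 742.15) = 2.931 mol
For 2.297 mol H2, stoichiometry requires (1/1) × 2.297 = 2.297 mol Cl2; 2.931 mol is available, so H2 is limiting.
n(HCl) = (2/1) × 2.297 = 4.594 mol
V(HCl) = nRT/P = 4.594 × 8.314 × 735 / 232 = 121.0 L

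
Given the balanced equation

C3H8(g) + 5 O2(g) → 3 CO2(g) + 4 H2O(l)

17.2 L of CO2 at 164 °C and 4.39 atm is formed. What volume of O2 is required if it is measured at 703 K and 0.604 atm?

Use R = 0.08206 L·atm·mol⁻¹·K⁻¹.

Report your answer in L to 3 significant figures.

335 L

n(CO2) = PV/RT = (4.39 × 17.2) / (0.08206 × 437.15) = 2.105 mol
n(O2) = (5/3) × 2.105 = 3.508 mol
V = nRT/P = 3.508 × 0.08206 × 703 / 0.604 = 335.0 L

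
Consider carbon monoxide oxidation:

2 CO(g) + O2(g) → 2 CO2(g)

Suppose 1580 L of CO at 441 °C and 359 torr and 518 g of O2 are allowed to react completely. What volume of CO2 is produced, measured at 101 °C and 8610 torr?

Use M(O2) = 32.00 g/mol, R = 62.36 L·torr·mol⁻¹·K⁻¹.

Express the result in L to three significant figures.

34.5 L

n(CO) = PV/RT = (359 × 1580) / (62.36 × 714.15) = 12.74 mol
n(O2) = 518 / 32.00 = 16.19 mol
For 12.74 mol CO, stoichiometry requires (1/2) × 12.74 = 6.370 mol O2; 16.19 mol is available, so CO is limiting.
n(CO2) = (2/2) × 12.74 = 12.74 mol
V(CO2) = nRT/P = 12.74 × 62.36 × 374.15 / 8610 = 34.52 L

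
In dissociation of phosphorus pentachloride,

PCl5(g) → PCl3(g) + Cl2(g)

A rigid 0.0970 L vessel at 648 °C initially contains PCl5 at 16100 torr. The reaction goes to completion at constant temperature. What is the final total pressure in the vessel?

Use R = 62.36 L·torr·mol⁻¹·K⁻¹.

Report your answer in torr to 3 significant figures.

32200 torr

Rigid vessel, constant T ⇒ P scales with total gas moles (1 → 2).
P_final = (2/1) × 16100 = 32200 torr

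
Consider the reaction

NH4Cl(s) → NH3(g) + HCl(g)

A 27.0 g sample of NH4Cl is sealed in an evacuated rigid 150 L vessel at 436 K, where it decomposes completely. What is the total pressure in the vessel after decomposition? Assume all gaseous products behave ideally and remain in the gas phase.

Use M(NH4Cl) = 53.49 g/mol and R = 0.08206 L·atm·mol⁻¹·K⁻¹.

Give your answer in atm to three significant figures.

n(NH4Cl) = 27.0 / 53.49 = 0.5048 mol
n(gas produced) = (2/1) × 0.5048 = 1.010 mol
P = nRT/V = 1.010 × 0.08206 × 436 / 150 = 0.2409 atm

0.241 atm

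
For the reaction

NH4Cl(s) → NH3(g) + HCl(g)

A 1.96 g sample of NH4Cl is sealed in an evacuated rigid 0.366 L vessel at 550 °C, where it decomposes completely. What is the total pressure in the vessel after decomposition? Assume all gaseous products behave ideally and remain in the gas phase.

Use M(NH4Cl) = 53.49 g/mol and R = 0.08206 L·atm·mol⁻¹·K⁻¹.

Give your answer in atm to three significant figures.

13.5 atm

n(NH4Cl) = 1.96 / 53.49 = 0.03664 mol
n(gas produced) = (2/1) × 0.03664 = 0.07328 mol
P = nRT/V = 0.07328 × 0.08206 × 823.15 / 0.366 = 13.52 atm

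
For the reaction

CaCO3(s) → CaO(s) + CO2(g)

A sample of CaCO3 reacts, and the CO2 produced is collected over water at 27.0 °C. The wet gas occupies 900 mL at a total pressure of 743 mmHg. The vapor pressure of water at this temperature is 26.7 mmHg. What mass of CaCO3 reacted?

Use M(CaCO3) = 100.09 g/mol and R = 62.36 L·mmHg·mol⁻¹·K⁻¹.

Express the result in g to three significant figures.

P(CO2) = 743 − 26.7 = 716.3 mmHg
n(CO2) = PV/RT = (716.3 × 0.9000) / (62.36 × 300.15) = 0.03444 mol
n(CaCO3) = (1/1) × 0.03444 = 0.03444 mol
m(CaCO3) = 0.03444 × 100.09 = 3.447 g

3.45 g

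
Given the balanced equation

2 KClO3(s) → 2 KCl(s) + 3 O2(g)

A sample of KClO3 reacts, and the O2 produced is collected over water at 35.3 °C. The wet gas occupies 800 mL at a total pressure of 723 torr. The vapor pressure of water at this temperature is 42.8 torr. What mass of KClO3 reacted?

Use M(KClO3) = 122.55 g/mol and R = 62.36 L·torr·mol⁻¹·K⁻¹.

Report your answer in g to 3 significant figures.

2.31 g

P(O2) = 723 − 42.8 = 680.2 torr
n(O2) = PV/RT = (680.2 × 0.8000) / (62.36 × 308.45) = 0.02829 mol
n(KClO3) = (2/3) × 0.02829 = 0.01886 mol
m(KClO3) = 0.01886 × 122.55 = 2.311 g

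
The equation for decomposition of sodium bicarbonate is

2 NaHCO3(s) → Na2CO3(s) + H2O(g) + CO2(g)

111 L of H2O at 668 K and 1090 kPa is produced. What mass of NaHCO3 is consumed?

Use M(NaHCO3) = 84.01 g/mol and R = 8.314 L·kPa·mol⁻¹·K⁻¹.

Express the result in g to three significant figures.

n(H2O) = PV/RT = (1090 × 111) / (8.314 × 668) = 21.79 mol
n(NaHCO3) = (2/1) × 21.79 = 43.58 mol
m(NaHCO3) = 43.58 × 84.01 = 3661 g

3660 g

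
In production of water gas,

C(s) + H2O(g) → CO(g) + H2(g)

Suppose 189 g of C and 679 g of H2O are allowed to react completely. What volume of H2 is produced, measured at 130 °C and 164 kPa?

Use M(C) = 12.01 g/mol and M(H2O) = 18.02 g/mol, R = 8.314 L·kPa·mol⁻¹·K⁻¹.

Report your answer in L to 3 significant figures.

n(C) = 189 / 12.01 = 15.74 mol
n(H2O) = 679 / 18.02 = 37.68 mol
For 15.74 mol C, stoichiometry requires (1/1) × 15.74 = 15.74 mol H2O; 37.68 mol is available, so C is limiting.
n(H2) = (1/1) × 15.74 = 15.74 mol
V(H2) = nRT/P = 15.74 × 8.314 × 403.15 / 164 = 321.7 L

322 L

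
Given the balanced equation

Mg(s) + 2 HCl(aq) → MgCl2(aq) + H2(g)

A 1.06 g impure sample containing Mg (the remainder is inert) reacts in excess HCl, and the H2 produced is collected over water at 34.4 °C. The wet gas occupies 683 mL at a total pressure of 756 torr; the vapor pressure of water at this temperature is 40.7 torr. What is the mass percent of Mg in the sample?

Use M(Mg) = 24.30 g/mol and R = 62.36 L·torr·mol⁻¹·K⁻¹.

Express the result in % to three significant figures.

58.4 %

P(H2) = 756 − 40.7 = 715.3 torr
n(H2) = PV/RT = (715.3 × 0.6830) / (62.36 × 307.55) = 0.02547 mol
n(Mg) = (1/1) × 0.02547 = 0.02547 mol
m(Mg) = 0.02547 × 24.30 = 0.6189 g
%Mg = 0.6189 / 1.06 × 100 = 58.39%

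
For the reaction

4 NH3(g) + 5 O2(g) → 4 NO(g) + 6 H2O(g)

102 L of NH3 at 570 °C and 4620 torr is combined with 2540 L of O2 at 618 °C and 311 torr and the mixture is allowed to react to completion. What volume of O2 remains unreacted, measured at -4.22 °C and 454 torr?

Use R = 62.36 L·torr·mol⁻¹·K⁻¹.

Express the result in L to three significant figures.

111 L

n(NH3) = PV/RT = (4620 × 102) / (62.36 × 843.15) = 8.963 mol
n(O2) = PV/RT = (311 × 2540) / (62.36 × 891.15) = 14.21 mol
For 8.963 mol NH3, stoichiometry requires (5/4) × 8.963 = 11.20 mol O2; 14.21 mol is available, so NH3 is limiting.
n(O2) consumed = (5/4) × 8.963 = 11.20 mol; remaining = 14.21 − 11.20 = 3.010 mol
V(O2) = nRT/P = 3.010 × 62.36 × 268.93 / 454 = 111.2 L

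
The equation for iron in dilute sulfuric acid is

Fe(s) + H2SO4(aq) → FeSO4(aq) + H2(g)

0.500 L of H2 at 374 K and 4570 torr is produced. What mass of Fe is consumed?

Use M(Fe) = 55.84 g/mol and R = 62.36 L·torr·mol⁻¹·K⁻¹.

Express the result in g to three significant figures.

5.47 g

n(H2) = PV/RT = (4570 × 0.500) / (62.36 × 374) = 0.09797 mol
n(Fe) = (1/1) × 0.09797 = 0.09797 mol
m(Fe) = 0.09797 × 55.84 = 5.471 g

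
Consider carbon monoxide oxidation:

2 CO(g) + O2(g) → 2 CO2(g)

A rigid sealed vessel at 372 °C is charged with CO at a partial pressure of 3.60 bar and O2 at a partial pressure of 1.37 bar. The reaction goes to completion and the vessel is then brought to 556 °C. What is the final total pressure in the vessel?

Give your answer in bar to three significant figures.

At constant V, partial pressures at 372 °C are proportional to moles, so apply stoichiometry directly to pressures.
P(O2) required for 3.60 bar of CO = (1/2) × 3.60 = 1.800 bar; available 1.37 bar, so O2 is limiting.
P(CO) remaining = 3.60 − (2/1) × 1.37 = 0.8600 bar
P(gaseous products) = (2)/1 × 1.37 = 2.740 bar
P_total at 372 °C = 0.8600 + 2.740 = 3.600 bar
Scaling to 556 °C: P = 3.600 × 829.15/645.15 = 4.627 bar

4.63 bar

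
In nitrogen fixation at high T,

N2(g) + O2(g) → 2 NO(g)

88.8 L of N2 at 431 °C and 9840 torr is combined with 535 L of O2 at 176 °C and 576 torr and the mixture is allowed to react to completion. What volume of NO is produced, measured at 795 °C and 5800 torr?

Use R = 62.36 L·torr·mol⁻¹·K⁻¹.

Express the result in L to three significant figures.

n(N2) = PV/RT = (9840 × 88.8) / (62.36 × 704.15) = 19.90 mol
n(O2) = PV/RT = (576 × 535) / (62.36 × 449.15) = 11.00 mol
For 19.90 mol N2, stoichiometry requires (1/1) × 19.90 = 19.90 mol O2; 11.00 mol is available, so O2 is limiting.
n(NO) = (2/1) × 11.00 = 22.00 mol
V(NO) = nRT/P = 22.00 × 62.36 × 1068.15 / 5800 = 252.7 L

253 L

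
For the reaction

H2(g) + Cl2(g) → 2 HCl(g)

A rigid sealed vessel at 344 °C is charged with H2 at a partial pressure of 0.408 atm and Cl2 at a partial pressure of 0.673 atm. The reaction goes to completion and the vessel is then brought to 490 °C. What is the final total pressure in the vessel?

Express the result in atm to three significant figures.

With V and T fixed, P_i ∝ n_i, so the mole ratios apply directly to partial pressures at 344 °C.
P(Cl2) required for 0.408 atm of H2 = (1/1) × 0.408 = 0.4080 atm; available 0.673 atm, so H2 is limiting.
P(Cl2) remaining = 0.673 − (1/1) × 0.408 = 0.2650 atm
P(gaseous products) = (2)/1 × 0.408 = 0.8160 atm
P_total at 344 °C = 0.2650 + 0.8160 = 1.081 atm
Scaling to 490 °C: P = 1.081 × 763.15/617.15 = 1.337 atm

1.34 atm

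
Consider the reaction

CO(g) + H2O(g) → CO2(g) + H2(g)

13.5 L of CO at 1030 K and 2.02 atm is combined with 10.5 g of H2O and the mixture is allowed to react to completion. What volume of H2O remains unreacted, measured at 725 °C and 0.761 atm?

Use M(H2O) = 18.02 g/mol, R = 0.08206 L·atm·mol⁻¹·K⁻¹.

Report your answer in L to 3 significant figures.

28.0 L

n(CO) = PV/RT = (2.02 × 13.5) / (0.08206 × 1030) = 0.3226 mol
n(H2O) = 10.5 / 18.02 = 0.5827 mol
For 0.3226 mol CO, stoichiometry requires (1/1) × 0.3226 = 0.3226 mol H2O; 0.5827 mol is available, so CO is limiting.
n(H2O) consumed = (1/1) × 0.3226 = 0.3226 mol; remaining = 0.5827 − 0.3226 = 0.2601 mol
V(H2O) = nRT/P = 0.2601 × 0.08206 × 998.15 / 0.761 = 28.00 L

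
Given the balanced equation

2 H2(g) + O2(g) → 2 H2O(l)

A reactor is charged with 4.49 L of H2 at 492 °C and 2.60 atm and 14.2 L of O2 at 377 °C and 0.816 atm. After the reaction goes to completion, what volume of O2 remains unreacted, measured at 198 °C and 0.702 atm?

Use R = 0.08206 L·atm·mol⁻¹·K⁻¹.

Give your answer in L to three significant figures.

6.84 L

n(H2) = PV/RT = (2.60 × 4.49) / (0.08206 × 765.15) = 0.1859 mol
n(O2) = PV/RT = (0.816 × 14.2) / (0.08206 × 650.15) = 0.2172 mol
For 0.1859 mol H2, stoichiometry requires (1/2) × 0.1859 = 0.09295 mol O2; 0.2172 mol is available, so H2 is limiting.
n(O2) consumed = (1/2) × 0.1859 = 0.09295 mol; remaining = 0.2172 − 0.09295 = 0.1242 mol
V(O2) = nRT/P = 0.1242 × 0.08206 × 471.15 / 0.702 = 6.840 L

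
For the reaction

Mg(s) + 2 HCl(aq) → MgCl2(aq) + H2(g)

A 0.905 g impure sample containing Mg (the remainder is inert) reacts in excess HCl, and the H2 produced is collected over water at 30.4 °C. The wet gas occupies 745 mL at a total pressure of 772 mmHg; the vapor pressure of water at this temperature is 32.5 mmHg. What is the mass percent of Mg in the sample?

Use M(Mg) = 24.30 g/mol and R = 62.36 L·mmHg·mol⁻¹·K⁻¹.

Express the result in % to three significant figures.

78.1 %

P(H2) = 772 − 32.5 = 739.5 mmHg
n(H2) = PV/RT = (739.5 × 0.7450) / (62.36 × 303.55) = 0.02910 mol
n(Mg) = (1/1) × 0.02910 = 0.02910 mol
m(Mg) = 0.02910 × 24.30 = 0.7071 g
%Mg = 0.7071 / 0.905 × 100 = 78.13%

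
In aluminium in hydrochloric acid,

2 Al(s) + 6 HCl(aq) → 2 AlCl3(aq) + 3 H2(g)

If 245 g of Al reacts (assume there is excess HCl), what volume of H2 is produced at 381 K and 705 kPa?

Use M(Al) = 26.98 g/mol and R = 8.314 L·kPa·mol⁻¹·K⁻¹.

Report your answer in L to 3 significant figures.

n(Al) = 245.0 / 26.98 = 9.081 mol
n(H2) = (3/2) × 9.081 = 13.62 mol
V = nRT/P = 13.62 × 8.314 × 381 / 705 = 61.20 L

61.2 L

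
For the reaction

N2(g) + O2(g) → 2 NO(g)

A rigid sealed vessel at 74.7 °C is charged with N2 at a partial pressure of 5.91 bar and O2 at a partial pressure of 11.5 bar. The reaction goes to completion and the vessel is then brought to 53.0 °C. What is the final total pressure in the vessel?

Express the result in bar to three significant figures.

16.3 bar

With V and T fixed, P_i ∝ n_i, so the mole ratios apply directly to partial pressures at 74.7 °C.
P(O2) required for 5.91 bar of N2 = (1/1) × 5.91 = 5.910 bar; available 11.5 bar, so N2 is limiting.
P(O2) remaining = 11.5 − (1/1) × 5.91 = 5.590 bar
P(gaseous products) = (2)/1 × 5.91 = 11.82 bar
P_total at 74.7 °C = 5.590 + 11.82 = 17.41 bar
Scaling to 53.0 °C: P = 17.41 × 326.15/347.85 = 16.32 bar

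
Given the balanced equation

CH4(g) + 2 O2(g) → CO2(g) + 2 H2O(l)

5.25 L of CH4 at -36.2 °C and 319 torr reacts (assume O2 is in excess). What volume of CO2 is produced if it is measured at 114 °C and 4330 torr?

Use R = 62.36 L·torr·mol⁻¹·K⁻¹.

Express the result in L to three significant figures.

n(CH4) = PV/RT = (319 × 5.25) / (62.36 × 236.95) = 0.1133 mol
n(CO2) = (1/1) × 0.1133 = 0.1133 mol
V = nRT/P = 0.1133 × 62.36 × 387.15 / 4330 = 0.6317 L

0.632 L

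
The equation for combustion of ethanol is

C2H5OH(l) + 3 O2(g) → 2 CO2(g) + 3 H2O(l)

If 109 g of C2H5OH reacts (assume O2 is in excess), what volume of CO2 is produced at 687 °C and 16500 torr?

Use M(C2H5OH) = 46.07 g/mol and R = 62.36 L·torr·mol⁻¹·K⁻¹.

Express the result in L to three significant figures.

17.2 L

n(C2H5OH) = 109.0 / 46.07 = 2.366 mol
n(CO2) = (2/1) × 2.366 = 4.732 mol
V = nRT/P = 4.732 × 62.36 × 960.15 / 16500 = 17.17 L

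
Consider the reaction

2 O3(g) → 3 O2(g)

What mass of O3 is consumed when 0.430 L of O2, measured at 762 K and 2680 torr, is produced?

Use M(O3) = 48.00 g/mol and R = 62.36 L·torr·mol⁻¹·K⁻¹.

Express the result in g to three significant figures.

n(O2) = PV/RT = (2680 × 0.430) / (62.36 × 762) = 0.02425 mol
n(O3) = (2/3) × 0.02425 = 0.01617 mol
m(O3) = 0.01617 × 48.00 = 0.7762 g

0.776 g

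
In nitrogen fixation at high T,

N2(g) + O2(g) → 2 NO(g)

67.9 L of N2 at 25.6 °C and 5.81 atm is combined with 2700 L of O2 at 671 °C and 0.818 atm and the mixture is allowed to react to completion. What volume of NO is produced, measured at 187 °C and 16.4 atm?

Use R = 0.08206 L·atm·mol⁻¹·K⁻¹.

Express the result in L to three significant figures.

n(N2) = PV/RT = (5.81 × 67.9) / (0.08206 × 298.75) = 16.09 mol
n(O2) = PV/RT = (0.818 × 2700) / (0.08206 × 944.15) = 28.51 mol
For 16.09 mol N2, stoichiometry requires (1/1) × 16.09 = 16.09 mol O2; 28.51 mol is available, so N2 is limiting.
n(NO) = (2/1) × 16.09 = 32.18 mol
V(NO) = nRT/P = 32.18 × 0.08206 × 460.15 / 16.4 = 74.09 L

74.1 L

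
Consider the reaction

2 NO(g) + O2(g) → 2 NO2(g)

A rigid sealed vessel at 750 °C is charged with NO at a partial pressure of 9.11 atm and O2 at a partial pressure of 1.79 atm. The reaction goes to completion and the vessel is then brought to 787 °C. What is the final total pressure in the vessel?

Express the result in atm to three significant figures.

9.44 atm

Because the vessel is rigid and T is held at 750 °C, work the stoichiometry in partial pressures (P_i = n_iRT/V).
P(O2) required for 9.11 atm of NO = (1/2) × 9.11 = 4.555 atm; available 1.79 atm, so O2 is limiting.
P(NO) remaining = 9.11 − (2/1) × 1.79 = 5.530 atm
P(gaseous products) = (2)/1 × 1.79 = 3.580 atm
P_total at 750 °C = 5.530 + 3.580 = 9.110 atm
Scaling to 787 °C: P = 9.110 × 1060.15/1023.15 = 9.439 atm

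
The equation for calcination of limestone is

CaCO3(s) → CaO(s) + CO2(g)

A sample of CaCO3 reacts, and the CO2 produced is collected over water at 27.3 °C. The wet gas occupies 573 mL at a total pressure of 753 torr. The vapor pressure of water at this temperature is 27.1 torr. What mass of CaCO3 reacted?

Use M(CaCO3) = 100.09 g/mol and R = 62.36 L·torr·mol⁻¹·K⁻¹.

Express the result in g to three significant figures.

2.22 g

P(CO2) = 753 − 27.1 = 725.9 torr
n(CO2) = PV/RT = (725.9 × 0.5730) / (62.36 × 300.45) = 0.02220 mol
n(CaCO3) = (1/1) × 0.02220 = 0.02220 mol
m(CaCO3) = 0.02220 × 100.09 = 2.222 g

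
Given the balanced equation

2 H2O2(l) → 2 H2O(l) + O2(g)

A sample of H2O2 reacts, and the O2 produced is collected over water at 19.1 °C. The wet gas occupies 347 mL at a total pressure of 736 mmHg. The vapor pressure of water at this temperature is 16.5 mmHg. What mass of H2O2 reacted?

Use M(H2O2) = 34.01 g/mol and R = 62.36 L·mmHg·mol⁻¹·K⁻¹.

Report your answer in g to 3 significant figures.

0.932 g

P(O2) = 736 − 16.5 = 719.5 mmHg
n(O2) = PV/RT = (719.5 × 0.3470) / (62.36 × 292.25) = 0.01370 mol
n(H2O2) = (2/1) × 0.01370 = 0.02740 mol
m(H2O2) = 0.02740 × 34.01 = 0.9319 g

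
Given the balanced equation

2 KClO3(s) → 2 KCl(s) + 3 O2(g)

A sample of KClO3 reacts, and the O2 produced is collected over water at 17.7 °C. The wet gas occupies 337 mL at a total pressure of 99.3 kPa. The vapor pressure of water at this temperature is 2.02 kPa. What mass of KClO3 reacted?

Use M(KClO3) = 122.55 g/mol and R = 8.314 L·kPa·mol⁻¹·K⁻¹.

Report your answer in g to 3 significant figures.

P(O2) = 99.3 − 2.02 = 97.28 kPa
n(O2) = PV/RT = (97.28 × 0.3370) / (8.314 × 290.85) = 0.01356 mol
n(KClO3) = (2/3) × 0.01356 = 0.009040 mol
m(KClO3) = 0.009040 × 122.55 = 1.108 g

1.11 g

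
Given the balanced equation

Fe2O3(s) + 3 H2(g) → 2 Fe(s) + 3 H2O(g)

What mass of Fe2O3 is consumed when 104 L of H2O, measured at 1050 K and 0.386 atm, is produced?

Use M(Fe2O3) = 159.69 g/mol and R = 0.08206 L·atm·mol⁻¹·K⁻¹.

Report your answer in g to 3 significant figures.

n(H2O) = PV/RT = (0.386 × 104) / (0.08206 × 1050) = 0.4659 mol
n(Fe2O3) = (1/3) × 0.4659 = 0.1553 mol
m(Fe2O3) = 0.1553 × 159.69 = 24.80 g

24.8 g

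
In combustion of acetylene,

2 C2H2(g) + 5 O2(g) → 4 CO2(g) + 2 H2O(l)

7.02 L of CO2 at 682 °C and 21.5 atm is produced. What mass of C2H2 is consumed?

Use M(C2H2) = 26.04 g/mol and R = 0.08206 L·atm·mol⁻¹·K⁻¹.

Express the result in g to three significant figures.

n(CO2) = PV/RT = (21.5 × 7.02) / (0.08206 × 955.15) = 1.926 mol
n(C2H2) = (2/4) × 1.926 = 0.9630 mol
m(C2H2) = 0.9630 × 26.04 = 25.08 g

25.1 g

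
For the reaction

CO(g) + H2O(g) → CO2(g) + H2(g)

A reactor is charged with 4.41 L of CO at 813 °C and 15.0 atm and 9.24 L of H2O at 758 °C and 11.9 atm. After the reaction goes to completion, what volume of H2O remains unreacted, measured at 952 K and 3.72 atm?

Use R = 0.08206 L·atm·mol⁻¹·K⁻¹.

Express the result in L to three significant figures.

11.7 L

n(CO) = PV/RT = (15.0 × 4.41) / (0.08206 × 1086.15) = 0.7422 mol
n(H2O) = PV/RT = (11.9 × 9.24) / (0.08206 × 1031.15) = 1.299 mol
For 0.7422 mol CO, stoichiometry requires (1/1) × 0.7422 = 0.7422 mol H2O; 1.299 mol is available, so CO is limiting.
n(H2O) consumed = (1/1) × 0.7422 = 0.7422 mol; remaining = 1.299 − 0.7422 = 0.5568 mol
V(H2O) = nRT/P = 0.5568 × 0.08206 × 952 / 3.72 = 11.69 L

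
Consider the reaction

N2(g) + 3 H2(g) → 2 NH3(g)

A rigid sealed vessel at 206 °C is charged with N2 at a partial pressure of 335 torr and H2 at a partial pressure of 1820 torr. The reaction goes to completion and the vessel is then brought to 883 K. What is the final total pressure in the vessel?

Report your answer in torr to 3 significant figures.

2740 torr

With V and T fixed, P_i ∝ n_i, so the mole ratios apply directly to partial pressures at 206 °C.
P(H2) required for 335 torr of N2 = (3/1) × 335 = 1005 torr; available 1820 torr, so N2 is limiting.
P(H2) remaining = 1820 − (3/1) × 335 = 815.0 torr
P(gaseous products) = (2)/1 × 335 = 670.0 torr
P_total at 206 °C = 815.0 + 670.0 = 1485 torr
Scaling to 883 K: P = 1485 × 883/479.15 = 2737 torr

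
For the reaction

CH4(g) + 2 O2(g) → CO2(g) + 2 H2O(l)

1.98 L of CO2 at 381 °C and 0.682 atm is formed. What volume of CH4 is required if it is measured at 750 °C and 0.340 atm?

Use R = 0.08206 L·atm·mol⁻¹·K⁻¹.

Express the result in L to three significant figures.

n(CO2) = PV/RT = (0.682 × 1.98) / (0.08206 × 654.15) = 0.02516 mol
n(CH4) = (1/1) × 0.02516 = 0.02516 mol
V = nRT/P = 0.02516 × 0.08206 × 1023.15 / 0.340 = 6.213 L

6.21 L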